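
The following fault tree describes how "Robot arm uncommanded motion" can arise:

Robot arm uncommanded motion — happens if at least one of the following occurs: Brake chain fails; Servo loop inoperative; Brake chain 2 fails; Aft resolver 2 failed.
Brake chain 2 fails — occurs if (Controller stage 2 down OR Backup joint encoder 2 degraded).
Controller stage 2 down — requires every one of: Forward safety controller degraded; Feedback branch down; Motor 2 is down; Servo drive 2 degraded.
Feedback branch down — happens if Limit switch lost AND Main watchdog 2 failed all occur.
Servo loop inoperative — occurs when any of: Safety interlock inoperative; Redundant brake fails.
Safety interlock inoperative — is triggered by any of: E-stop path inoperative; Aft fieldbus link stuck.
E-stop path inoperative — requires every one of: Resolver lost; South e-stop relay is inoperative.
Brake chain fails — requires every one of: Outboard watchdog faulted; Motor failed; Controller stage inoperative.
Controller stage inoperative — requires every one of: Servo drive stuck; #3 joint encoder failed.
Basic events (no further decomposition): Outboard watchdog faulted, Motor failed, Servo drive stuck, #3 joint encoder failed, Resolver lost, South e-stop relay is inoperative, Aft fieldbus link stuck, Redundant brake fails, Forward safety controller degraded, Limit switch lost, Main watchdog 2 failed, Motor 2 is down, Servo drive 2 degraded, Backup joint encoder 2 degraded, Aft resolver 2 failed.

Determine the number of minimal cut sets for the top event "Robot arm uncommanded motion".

7

Controller stage inoperative [AND]: one cut set from each child combined → 1 × 1 = 1 cut set(s).
Brake chain fails [AND]: one cut set from each child combined → 1 × 1 × 1 = 1 cut set(s).
E-stop path inoperative [AND]: one cut set from each child combined → 1 × 1 = 1 cut set(s).
Safety interlock inoperative [OR]: union of children's cut sets → 2 cut set(s).
Servo loop inoperative [OR]: union of children's cut sets → 3 cut set(s).
Feedback branch down [AND]: one cut set from each child combined → 1 × 1 = 1 cut set(s).
Controller stage 2 down [AND]: one cut set from each child combined → 1 × 1 × 1 × 1 = 1 cut set(s).
Brake chain 2 fails [OR]: union of children's cut sets → 2 cut set(s).
Robot arm uncommanded motion [OR]: union of children's cut sets → 7 cut set(s).
Minimal cut sets: {#3 joint encoder failed, Motor failed, Outboard watchdog faulted, Servo drive stuck}; {Resolver lost, South e-stop relay is inoperative}; {Aft fieldbus link stuck}; {Redundant brake fails}; {Forward safety controller degraded, Limit switch lost, Main watchdog 2 failed, Motor 2 is down, Servo drive 2 degraded}; {Backup joint encoder 2 degraded}; {Aft resolver 2 failed}.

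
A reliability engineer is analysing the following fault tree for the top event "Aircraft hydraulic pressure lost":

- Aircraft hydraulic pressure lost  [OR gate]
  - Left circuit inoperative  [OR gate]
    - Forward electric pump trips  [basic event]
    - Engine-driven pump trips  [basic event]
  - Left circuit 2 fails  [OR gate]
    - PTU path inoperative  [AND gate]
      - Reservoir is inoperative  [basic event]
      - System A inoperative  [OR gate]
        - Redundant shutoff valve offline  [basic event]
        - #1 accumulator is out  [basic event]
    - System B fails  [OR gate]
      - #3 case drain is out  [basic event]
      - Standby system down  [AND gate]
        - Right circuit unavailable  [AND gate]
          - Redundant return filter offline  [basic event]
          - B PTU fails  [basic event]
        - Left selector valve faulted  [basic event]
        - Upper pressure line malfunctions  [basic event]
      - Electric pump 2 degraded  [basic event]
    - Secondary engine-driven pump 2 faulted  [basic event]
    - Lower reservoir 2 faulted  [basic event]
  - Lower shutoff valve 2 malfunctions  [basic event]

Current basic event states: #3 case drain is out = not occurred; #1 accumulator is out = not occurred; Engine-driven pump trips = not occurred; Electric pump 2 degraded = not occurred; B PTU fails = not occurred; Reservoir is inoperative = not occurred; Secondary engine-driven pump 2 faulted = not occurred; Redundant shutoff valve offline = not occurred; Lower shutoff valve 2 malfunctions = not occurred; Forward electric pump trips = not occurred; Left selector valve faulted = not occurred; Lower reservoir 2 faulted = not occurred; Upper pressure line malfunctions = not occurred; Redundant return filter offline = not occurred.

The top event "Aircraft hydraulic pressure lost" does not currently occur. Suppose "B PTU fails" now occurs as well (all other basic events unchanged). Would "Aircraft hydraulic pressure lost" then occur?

No

Counterfactual: set "B PTU fails" to occurred.
Left circuit inoperative [OR]: Forward electric pump trips=not, Engine-driven pump trips=not → no input occurs → does not occur.
System A inoperative [OR]: Redundant shutoff valve offline=not, #1 accumulator is out=not → no input occurs → does not occur.
PTU path inoperative [AND]: Reservoir is inoperative=not, System A inoperative=not → not all inputs occur → does not occur.
Right circuit unavailable [AND]: Redundant return filter offline=not, B PTU fails=occurs → not all inputs occur → does not occur.
Standby system down [AND]: Right circuit unavailable=not, Left selector valve faulted=not, Upper pressure line malfunctions=not → not all inputs occur → does not occur.
System B fails [OR]: #3 case drain is out=not, Standby system down=not, Electric pump 2 degraded=not → no input occurs → does not occur.
Left circuit 2 fails [OR]: PTU path inoperative=not, System B fails=not, Secondary engine-driven pump 2 faulted=not, Lower reservoir 2 faulted=not → no input occurs → does not occur.
Aircraft hydraulic pressure lost [OR]: Left circuit inoperative=not, Left circuit 2 fails=not, Lower shutoff valve 2 malfunctions=not → no input occurs → does not occur.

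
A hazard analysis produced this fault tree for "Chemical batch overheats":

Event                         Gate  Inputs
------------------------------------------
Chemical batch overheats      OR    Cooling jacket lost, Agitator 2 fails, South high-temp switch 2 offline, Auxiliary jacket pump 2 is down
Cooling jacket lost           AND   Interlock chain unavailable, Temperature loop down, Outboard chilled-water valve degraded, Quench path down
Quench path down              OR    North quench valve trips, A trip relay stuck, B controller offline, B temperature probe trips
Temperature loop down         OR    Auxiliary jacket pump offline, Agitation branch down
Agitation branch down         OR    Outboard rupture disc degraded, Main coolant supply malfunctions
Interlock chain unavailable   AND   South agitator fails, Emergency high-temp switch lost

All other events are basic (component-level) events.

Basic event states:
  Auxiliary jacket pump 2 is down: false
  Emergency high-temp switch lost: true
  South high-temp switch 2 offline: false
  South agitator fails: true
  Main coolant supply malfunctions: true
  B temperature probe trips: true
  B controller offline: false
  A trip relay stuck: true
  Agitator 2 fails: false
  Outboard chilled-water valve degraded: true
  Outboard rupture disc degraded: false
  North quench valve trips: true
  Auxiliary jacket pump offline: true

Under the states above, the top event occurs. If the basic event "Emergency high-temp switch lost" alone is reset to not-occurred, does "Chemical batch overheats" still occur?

Counterfactual: set "Emergency high-temp switch lost" to not occurred.
Interlock chain unavailable [AND]: South agitator fails=occurs, Emergency high-temp switch lost=not → not all inputs occur → does not occur.
Agitation branch down [OR]: Outboard rupture disc degraded=not, Main coolant supply malfunctions=occurs → at least one input occurs → occurs.
Temperature loop down [OR]: Auxiliary jacket pump offline=occurs, Agitation branch down=occurs → at least one input occurs → occurs.
Quench path down [OR]: North quench valve trips=occurs, A trip relay stuck=occurs, B controller offline=not, B temperature probe trips=occurs → at least one input occurs → occurs.
Cooling jacket lost [AND]: Interlock chain unavailable=not, Temperature loop down=occurs, Outboard chilled-water valve degraded=occurs, Quench path down=occurs → not all inputs occur → does not occur.
Chemical batch overheats [OR]: Cooling jacket lost=not, Agitator 2 fails=not, South high-temp switch 2 offline=not, Auxiliary jacket pump 2 is down=not → no input occurs → does not occur.

No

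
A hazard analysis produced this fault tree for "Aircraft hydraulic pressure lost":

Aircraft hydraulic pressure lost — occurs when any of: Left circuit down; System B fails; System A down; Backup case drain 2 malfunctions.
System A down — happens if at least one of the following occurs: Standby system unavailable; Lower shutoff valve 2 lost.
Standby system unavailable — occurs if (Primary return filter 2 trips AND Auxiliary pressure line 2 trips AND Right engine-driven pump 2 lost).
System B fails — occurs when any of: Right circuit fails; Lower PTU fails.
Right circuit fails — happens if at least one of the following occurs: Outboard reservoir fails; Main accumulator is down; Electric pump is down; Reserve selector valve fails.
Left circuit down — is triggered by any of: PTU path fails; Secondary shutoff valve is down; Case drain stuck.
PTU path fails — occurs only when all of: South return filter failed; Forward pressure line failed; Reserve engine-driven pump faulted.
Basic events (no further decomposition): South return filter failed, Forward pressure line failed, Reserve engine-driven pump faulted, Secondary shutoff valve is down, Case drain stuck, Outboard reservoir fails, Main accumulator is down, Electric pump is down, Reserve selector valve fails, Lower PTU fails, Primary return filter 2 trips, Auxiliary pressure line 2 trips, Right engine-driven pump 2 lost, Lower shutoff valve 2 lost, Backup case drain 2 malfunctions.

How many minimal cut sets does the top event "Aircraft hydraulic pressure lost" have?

PTU path fails [AND]: one cut set from each child combined → 1 × 1 × 1 = 1 cut set(s).
Left circuit down [OR]: union of children's cut sets → 3 cut set(s).
Right circuit fails [OR]: union of children's cut sets → 4 cut set(s).
System B fails [OR]: union of children's cut sets → 5 cut set(s).
Standby system unavailable [AND]: one cut set from each child combined → 1 × 1 × 1 = 1 cut set(s).
System A down [OR]: union of children's cut sets → 2 cut set(s).
Aircraft hydraulic pressure lost [OR]: union of children's cut sets → 11 cut set(s).

11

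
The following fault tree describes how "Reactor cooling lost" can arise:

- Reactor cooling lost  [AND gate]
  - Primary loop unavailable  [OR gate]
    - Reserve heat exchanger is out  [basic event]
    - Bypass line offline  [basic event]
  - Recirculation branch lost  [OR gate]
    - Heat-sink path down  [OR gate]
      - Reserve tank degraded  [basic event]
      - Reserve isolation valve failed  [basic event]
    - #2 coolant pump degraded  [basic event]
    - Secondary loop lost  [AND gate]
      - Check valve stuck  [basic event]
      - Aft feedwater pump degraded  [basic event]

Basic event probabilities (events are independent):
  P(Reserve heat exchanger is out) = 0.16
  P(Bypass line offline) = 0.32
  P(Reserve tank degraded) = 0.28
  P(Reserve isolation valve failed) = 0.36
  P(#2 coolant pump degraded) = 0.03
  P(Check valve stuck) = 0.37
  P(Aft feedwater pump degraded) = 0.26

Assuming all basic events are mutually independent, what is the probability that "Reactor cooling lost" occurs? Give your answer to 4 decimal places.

P(Primary loop unavailable) [OR] = 1 − (1−0.16) × (1−0.32) = 0.428800
P(Heat-sink path down) [OR] = 1 − (1−0.28) × (1−0.36) = 0.539200
P(Secondary loop lost) [AND] = 0.37 × 0.26 = 0.096200
P(Recirculation branch lost) [OR] = 1 − (1−0.539200) × (1−0.03) × (1−0.096200) = 0.596023
P(Reactor cooling lost) [AND] = 0.428800 × 0.596023 = 0.255575
Rounded to 4 decimal places: P(Reactor cooling lost) ≈ 0.2556.

0.2556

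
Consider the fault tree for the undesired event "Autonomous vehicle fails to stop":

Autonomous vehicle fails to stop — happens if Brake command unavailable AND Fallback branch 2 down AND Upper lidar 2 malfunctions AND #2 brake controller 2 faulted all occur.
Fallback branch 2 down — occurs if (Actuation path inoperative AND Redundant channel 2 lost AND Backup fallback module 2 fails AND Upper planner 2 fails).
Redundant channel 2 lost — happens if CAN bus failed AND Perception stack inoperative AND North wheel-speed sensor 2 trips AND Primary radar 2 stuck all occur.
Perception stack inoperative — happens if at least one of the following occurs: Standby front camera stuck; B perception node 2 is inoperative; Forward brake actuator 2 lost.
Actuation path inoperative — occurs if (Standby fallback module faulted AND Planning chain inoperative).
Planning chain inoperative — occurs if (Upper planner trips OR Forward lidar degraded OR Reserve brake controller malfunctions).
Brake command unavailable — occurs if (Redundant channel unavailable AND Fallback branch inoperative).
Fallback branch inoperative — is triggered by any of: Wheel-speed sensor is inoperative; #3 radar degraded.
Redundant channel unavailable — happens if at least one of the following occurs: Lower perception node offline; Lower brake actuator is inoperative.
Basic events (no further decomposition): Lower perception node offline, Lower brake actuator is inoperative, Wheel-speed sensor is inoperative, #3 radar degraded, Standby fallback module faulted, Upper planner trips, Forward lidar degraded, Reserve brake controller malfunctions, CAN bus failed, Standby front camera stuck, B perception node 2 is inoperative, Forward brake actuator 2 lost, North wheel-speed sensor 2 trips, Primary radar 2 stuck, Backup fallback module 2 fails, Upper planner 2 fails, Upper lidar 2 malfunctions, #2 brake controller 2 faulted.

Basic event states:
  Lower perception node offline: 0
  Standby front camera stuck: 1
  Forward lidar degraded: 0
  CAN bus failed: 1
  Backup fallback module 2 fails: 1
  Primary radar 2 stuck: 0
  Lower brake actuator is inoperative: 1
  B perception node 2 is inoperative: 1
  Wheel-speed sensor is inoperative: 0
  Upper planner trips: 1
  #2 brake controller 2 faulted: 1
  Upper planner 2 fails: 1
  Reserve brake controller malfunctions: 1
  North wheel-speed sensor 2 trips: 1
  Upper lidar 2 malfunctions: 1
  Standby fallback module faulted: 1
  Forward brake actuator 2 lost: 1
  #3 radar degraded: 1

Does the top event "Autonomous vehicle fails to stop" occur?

Redundant channel unavailable [OR]: Lower perception node offline=not, Lower brake actuator is inoperative=occurs → at least one input occurs → occurs.
Fallback branch inoperative [OR]: Wheel-speed sensor is inoperative=not, #3 radar degraded=occurs → at least one input occurs → occurs.
Brake command unavailable [AND]: Redundant channel unavailable=occurs, Fallback branch inoperative=occurs → all inputs occur → occurs.
Planning chain inoperative [OR]: Upper planner trips=occurs, Forward lidar degraded=not, Reserve brake controller malfunctions=occurs → at least one input occurs → occurs.
Actuation path inoperative [AND]: Standby fallback module faulted=occurs, Planning chain inoperative=occurs → all inputs occur → occurs.
Perception stack inoperative [OR]: Standby front camera stuck=occurs, B perception node 2 is inoperative=occurs, Forward brake actuator 2 lost=occurs → at least one input occurs → occurs.
Redundant channel 2 lost [AND]: CAN bus failed=occurs, Perception stack inoperative=occurs, North wheel-speed sensor 2 trips=occurs, Primary radar 2 stuck=not → not all inputs occur → does not occur.
Fallback branch 2 down [AND]: Actuation path inoperative=occurs, Redundant channel 2 lost=not, Backup fallback module 2 fails=occurs, Upper planner 2 fails=occurs → not all inputs occur → does not occur.
Autonomous vehicle fails to stop [AND]: Brake command unavailable=occurs, Fallback branch 2 down=not, Upper lidar 2 malfunctions=occurs, #2 brake controller 2 faulted=occurs → not all inputs occur → does not occur.

No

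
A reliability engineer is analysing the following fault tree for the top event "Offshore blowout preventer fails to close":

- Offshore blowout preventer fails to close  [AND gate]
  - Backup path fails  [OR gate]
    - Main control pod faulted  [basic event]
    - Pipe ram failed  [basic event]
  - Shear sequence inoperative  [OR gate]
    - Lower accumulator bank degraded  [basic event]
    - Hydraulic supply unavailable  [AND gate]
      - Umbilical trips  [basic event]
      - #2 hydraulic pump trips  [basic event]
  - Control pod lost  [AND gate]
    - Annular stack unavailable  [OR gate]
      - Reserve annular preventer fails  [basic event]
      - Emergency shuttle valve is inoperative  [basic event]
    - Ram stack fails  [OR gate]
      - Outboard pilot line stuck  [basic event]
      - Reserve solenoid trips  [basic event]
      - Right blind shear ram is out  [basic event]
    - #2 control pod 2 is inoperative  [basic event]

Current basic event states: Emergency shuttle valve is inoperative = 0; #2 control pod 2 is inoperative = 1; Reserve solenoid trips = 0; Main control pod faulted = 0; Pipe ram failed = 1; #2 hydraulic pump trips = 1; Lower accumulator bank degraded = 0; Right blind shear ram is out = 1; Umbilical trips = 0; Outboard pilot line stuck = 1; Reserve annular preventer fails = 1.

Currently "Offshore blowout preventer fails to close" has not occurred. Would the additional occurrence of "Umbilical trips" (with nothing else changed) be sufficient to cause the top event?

Yes

Counterfactual: set "Umbilical trips" to occurred.
Backup path fails [OR]: Main control pod faulted=not, Pipe ram failed=occurs → at least one input occurs → occurs.
Hydraulic supply unavailable [AND]: Umbilical trips=occurs, #2 hydraulic pump trips=occurs → all inputs occur → occurs.
Shear sequence inoperative [OR]: Lower accumulator bank degraded=not, Hydraulic supply unavailable=occurs → at least one input occurs → occurs.
Annular stack unavailable [OR]: Reserve annular preventer fails=occurs, Emergency shuttle valve is inoperative=not → at least one input occurs → occurs.
Ram stack fails [OR]: Outboard pilot line stuck=occurs, Reserve solenoid trips=not, Right blind shear ram is out=occurs → at least one input occurs → occurs.
Control pod lost [AND]: Annular stack unavailable=occurs, Ram stack fails=occurs, #2 control pod 2 is inoperative=occurs → all inputs occur → occurs.
Offshore blowout preventer fails to close [AND]: Backup path fails=occurs, Shear sequence inoperative=occurs, Control pod lost=occurs → all inputs occur → occurs.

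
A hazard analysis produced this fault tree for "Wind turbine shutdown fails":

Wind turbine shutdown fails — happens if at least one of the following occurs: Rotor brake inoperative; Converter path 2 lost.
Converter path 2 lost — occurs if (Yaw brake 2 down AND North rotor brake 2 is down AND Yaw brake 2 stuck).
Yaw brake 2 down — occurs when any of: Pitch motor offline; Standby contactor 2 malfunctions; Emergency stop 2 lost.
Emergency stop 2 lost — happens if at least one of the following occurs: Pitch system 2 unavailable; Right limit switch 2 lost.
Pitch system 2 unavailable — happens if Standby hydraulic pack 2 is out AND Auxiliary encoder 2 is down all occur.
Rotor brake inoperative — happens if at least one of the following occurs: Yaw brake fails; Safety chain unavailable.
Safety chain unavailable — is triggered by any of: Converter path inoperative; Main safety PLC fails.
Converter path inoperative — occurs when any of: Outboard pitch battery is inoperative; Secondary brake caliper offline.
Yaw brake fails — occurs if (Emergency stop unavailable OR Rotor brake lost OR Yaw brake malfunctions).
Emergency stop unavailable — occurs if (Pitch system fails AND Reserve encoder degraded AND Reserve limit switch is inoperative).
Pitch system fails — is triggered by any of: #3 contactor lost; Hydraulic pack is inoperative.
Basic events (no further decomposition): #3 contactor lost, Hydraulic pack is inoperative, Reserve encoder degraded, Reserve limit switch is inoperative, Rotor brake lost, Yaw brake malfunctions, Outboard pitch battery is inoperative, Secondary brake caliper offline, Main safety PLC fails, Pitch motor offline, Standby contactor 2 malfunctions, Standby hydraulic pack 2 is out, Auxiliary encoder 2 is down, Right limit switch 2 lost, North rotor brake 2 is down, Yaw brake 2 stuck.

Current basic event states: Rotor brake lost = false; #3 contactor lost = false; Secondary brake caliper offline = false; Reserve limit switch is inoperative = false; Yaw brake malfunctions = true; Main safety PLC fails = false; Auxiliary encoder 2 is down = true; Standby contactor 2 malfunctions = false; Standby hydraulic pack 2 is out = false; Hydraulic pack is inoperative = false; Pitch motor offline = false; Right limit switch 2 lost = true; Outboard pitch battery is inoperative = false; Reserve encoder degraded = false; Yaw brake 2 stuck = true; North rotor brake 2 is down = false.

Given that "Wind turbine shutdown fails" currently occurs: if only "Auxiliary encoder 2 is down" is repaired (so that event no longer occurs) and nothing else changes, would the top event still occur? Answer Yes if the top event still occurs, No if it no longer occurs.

Yes

Counterfactual: set "Auxiliary encoder 2 is down" to not occurred.
Pitch system fails [OR]: #3 contactor lost=not, Hydraulic pack is inoperative=not → no input occurs → does not occur.
Emergency stop unavailable [AND]: Pitch system fails=not, Reserve encoder degraded=not, Reserve limit switch is inoperative=not → not all inputs occur → does not occur.
Yaw brake fails [OR]: Emergency stop unavailable=not, Rotor brake lost=not, Yaw brake malfunctions=occurs → at least one input occurs → occurs.
Converter path inoperative [OR]: Outboard pitch battery is inoperative=not, Secondary brake caliper offline=not → no input occurs → does not occur.
Safety chain unavailable [OR]: Converter path inoperative=not, Main safety PLC fails=not → no input occurs → does not occur.
Rotor brake inoperative [OR]: Yaw brake fails=occurs, Safety chain unavailable=not → at least one input occurs → occurs.
Pitch system 2 unavailable [AND]: Standby hydraulic pack 2 is out=not, Auxiliary encoder 2 is down=not → not all inputs occur → does not occur.
Emergency stop 2 lost [OR]: Pitch system 2 unavailable=not, Right limit switch 2 lost=occurs → at least one input occurs → occurs.
Yaw brake 2 down [OR]: Pitch motor offline=not, Standby contactor 2 malfunctions=not, Emergency stop 2 lost=occurs → at least one input occurs → occurs.
Converter path 2 lost [AND]: Yaw brake 2 down=occurs, North rotor brake 2 is down=not, Yaw brake 2 stuck=occurs → not all inputs occur → does not occur.
Wind turbine shutdown fails [OR]: Rotor brake inoperative=occurs, Converter path 2 lost=not → at least one input occurs → occurs.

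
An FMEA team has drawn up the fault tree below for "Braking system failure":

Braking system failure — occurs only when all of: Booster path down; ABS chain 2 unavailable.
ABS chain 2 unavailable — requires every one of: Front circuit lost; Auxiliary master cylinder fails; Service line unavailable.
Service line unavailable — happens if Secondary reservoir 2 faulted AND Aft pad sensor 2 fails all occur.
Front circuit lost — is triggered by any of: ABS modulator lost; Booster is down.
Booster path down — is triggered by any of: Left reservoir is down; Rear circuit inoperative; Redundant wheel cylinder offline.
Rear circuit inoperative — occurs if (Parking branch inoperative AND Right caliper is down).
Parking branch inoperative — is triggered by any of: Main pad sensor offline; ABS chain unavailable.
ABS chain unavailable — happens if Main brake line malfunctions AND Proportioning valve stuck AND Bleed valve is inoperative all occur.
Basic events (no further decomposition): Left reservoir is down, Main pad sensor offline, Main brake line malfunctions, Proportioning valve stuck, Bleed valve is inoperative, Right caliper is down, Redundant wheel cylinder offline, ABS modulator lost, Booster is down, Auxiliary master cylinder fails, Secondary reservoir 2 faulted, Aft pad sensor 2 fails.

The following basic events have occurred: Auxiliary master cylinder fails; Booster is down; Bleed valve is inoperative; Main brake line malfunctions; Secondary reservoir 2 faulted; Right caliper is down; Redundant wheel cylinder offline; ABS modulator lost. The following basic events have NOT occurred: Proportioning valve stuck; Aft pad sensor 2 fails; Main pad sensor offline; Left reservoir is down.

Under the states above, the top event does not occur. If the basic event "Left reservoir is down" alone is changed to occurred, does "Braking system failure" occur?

No

Counterfactual: set "Left reservoir is down" to occurred.
ABS chain unavailable [AND]: Main brake line malfunctions=occurs, Proportioning valve stuck=not, Bleed valve is inoperative=occurs → not all inputs occur → does not occur.
Parking branch inoperative [OR]: Main pad sensor offline=not, ABS chain unavailable=not → no input occurs → does not occur.
Rear circuit inoperative [AND]: Parking branch inoperative=not, Right caliper is down=occurs → not all inputs occur → does not occur.
Booster path down [OR]: Left reservoir is down=occurs, Rear circuit inoperative=not, Redundant wheel cylinder offline=occurs → at least one input occurs → occurs.
Front circuit lost [OR]: ABS modulator lost=occurs, Booster is down=occurs → at least one input occurs → occurs.
Service line unavailable [AND]: Secondary reservoir 2 faulted=occurs, Aft pad sensor 2 fails=not → not all inputs occur → does not occur.
ABS chain 2 unavailable [AND]: Front circuit lost=occurs, Auxiliary master cylinder fails=occurs, Service line unavailable=not → not all inputs occur → does not occur.
Braking system failure [AND]: Booster path down=occurs, ABS chain 2 unavailable=not → not all inputs occur → does not occur.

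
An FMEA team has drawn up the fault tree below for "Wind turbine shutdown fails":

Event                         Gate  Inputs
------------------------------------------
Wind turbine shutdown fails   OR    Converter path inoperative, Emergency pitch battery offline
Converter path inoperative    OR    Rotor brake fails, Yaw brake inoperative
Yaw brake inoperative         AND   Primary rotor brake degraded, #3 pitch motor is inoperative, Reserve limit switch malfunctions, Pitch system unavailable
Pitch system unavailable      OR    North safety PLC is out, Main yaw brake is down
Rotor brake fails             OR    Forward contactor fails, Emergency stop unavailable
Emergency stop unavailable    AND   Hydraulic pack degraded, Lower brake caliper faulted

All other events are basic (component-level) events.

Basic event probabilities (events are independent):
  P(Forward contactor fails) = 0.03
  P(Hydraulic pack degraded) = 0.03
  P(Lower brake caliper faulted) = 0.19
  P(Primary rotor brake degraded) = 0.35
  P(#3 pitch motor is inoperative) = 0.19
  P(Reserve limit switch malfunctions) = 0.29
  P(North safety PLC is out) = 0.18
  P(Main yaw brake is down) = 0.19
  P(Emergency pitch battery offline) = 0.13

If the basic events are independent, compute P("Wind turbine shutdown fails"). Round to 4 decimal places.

P(Emergency stop unavailable) [AND] = 0.03 × 0.19 = 0.005700
P(Rotor brake fails) [OR] = 1 − (1−0.03) × (1−0.005700) = 0.035529
P(Pitch system unavailable) [OR] = 1 − (1−0.18) × (1−0.19) = 0.335800
P(Yaw brake inoperative) [AND] = 0.35 × 0.19 × 0.29 × 0.335800 = 0.006476
P(Converter path inoperative) [OR] = 1 − (1−0.035529) × (1−0.006476) = 0.041775
P(Wind turbine shutdown fails) [OR] = 1 − (1−0.041775) × (1−0.13) = 0.166344
Rounded to 4 decimal places: P(Wind turbine shutdown fails) ≈ 0.1663.

0.1663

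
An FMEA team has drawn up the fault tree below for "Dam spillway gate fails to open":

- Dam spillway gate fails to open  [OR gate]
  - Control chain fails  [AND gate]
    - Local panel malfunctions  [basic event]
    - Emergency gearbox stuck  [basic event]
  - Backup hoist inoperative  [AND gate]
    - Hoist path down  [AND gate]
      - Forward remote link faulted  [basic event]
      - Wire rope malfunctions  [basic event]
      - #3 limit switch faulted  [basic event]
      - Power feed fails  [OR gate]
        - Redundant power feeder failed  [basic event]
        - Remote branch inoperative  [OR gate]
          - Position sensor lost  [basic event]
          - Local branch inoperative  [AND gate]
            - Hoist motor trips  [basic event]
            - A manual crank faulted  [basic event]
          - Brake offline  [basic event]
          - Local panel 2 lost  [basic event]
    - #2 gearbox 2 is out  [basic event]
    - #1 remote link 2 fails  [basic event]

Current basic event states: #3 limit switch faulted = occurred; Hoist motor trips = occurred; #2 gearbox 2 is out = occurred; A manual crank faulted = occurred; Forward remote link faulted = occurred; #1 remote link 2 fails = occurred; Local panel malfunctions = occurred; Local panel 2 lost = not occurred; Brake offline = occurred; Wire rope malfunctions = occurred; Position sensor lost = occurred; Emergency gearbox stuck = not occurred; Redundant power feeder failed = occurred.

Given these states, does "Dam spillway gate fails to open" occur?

Control chain fails [AND]: Local panel malfunctions=occurs, Emergency gearbox stuck=not → not all inputs occur → does not occur.
Local branch inoperative [AND]: Hoist motor trips=occurs, A manual crank faulted=occurs → all inputs occur → occurs.
Remote branch inoperative [OR]: Position sensor lost=occurs, Local branch inoperative=occurs, Brake offline=occurs, Local panel 2 lost=not → at least one input occurs → occurs.
Power feed fails [OR]: Redundant power feeder failed=occurs, Remote branch inoperative=occurs → at least one input occurs → occurs.
Hoist path down [AND]: Forward remote link faulted=occurs, Wire rope malfunctions=occurs, #3 limit switch faulted=occurs, Power feed fails=occurs → all inputs occur → occurs.
Backup hoist inoperative [AND]: Hoist path down=occurs, #2 gearbox 2 is out=occurs, #1 remote link 2 fails=occurs → all inputs occur → occurs.
Dam spillway gate fails to open [OR]: Control chain fails=not, Backup hoist inoperative=occurs → at least one input occurs → occurs.

Yes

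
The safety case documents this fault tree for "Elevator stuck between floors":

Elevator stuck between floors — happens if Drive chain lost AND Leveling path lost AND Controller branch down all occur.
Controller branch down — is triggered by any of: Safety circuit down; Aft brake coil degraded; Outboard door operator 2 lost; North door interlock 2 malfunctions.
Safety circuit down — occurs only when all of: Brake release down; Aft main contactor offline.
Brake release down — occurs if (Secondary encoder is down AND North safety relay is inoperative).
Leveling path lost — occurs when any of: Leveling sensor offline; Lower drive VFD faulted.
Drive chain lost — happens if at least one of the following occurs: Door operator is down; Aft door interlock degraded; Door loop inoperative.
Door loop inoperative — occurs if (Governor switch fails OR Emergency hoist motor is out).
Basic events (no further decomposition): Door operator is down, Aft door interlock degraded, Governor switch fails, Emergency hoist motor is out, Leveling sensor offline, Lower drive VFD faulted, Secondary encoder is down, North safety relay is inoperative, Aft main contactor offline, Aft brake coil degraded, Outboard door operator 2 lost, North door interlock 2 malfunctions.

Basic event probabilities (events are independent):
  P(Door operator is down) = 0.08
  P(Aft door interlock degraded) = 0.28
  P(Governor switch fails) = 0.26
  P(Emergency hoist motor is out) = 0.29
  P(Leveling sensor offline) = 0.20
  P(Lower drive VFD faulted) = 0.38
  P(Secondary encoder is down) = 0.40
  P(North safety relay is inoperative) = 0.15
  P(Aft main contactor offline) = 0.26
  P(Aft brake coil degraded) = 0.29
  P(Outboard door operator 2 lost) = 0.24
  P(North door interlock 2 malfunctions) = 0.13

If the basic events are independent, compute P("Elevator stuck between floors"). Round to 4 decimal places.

0.1767

P(Door loop inoperative) [OR] = 1 − (1−0.26) × (1−0.29) = 0.474600
P(Drive chain lost) [OR] = 1 − (1−0.08) × (1−0.28) × (1−0.474600) = 0.651975
P(Leveling path lost) [OR] = 1 − (1−0.20) × (1−0.38) = 0.504000
P(Brake release down) [AND] = 0.40 × 0.15 = 0.060000
P(Safety circuit down) [AND] = 0.060000 × 0.26 = 0.015600
P(Controller branch down) [OR] = 1 − (1−0.015600) × (1−0.29) × (1−0.24) × (1−0.13) = 0.537871
P(Elevator stuck between floors) [AND] = 0.651975 × 0.504000 × 0.537871 = 0.176742
Rounded to 4 decimal places: P(Elevator stuck between floors) ≈ 0.1767.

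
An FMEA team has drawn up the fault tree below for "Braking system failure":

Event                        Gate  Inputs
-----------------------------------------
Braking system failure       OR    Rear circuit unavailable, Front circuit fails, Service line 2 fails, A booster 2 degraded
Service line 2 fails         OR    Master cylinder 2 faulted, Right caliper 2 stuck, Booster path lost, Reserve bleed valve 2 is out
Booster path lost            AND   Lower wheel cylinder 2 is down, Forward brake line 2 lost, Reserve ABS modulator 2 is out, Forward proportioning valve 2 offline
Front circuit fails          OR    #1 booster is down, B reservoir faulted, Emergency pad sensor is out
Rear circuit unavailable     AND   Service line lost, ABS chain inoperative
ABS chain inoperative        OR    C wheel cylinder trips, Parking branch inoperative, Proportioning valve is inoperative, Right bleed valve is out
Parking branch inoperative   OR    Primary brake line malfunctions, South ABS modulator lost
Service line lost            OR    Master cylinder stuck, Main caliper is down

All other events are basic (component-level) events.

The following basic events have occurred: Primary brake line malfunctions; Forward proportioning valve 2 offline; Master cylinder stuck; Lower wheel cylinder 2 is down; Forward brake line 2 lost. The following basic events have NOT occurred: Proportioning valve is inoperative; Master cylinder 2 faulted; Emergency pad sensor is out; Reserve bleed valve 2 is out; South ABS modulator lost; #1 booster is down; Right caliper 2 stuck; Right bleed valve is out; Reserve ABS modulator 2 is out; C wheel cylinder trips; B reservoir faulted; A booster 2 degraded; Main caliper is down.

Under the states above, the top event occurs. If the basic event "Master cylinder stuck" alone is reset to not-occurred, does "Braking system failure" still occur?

No

Counterfactual: set "Master cylinder stuck" to not occurred.
Service line lost [OR]: Master cylinder stuck=not, Main caliper is down=not → no input occurs → does not occur.
Parking branch inoperative [OR]: Primary brake line malfunctions=occurs, South ABS modulator lost=not → at least one input occurs → occurs.
ABS chain inoperative [OR]: C wheel cylinder trips=not, Parking branch inoperative=occurs, Proportioning valve is inoperative=not, Right bleed valve is out=not → at least one input occurs → occurs.
Rear circuit unavailable [AND]: Service line lost=not, ABS chain inoperative=occurs → not all inputs occur → does not occur.
Front circuit fails [OR]: #1 booster is down=not, B reservoir faulted=not, Emergency pad sensor is out=not → no input occurs → does not occur.
Booster path lost [AND]: Lower wheel cylinder 2 is down=occurs, Forward brake line 2 lost=occurs, Reserve ABS modulator 2 is out=not, Forward proportioning valve 2 offline=occurs → not all inputs occur → does not occur.
Service line 2 fails [OR]: Master cylinder 2 faulted=not, Right caliper 2 stuck=not, Booster path lost=not, Reserve bleed valve 2 is out=not → no input occurs → does not occur.
Braking system failure [OR]: Rear circuit unavailable=not, Front circuit fails=not, Service line 2 fails=not, A booster 2 degraded=not → no input occurs → does not occur.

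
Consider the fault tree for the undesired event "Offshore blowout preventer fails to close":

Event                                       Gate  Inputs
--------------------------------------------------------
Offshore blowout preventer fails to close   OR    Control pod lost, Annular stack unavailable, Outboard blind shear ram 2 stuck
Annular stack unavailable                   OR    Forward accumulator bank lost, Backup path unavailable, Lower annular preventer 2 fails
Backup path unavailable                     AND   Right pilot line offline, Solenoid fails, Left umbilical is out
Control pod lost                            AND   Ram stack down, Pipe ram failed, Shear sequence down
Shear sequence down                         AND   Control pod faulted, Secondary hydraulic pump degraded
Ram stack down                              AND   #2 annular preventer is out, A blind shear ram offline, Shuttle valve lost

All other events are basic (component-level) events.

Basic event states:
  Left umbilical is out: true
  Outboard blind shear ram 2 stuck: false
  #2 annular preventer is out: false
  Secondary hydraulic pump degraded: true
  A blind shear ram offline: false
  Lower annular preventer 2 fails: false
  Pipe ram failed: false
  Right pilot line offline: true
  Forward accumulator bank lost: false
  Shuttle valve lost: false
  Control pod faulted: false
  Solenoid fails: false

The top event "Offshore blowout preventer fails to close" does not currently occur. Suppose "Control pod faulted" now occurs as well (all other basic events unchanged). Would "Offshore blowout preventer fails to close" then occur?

No

Counterfactual: set "Control pod faulted" to occurred.
Ram stack down [AND]: #2 annular preventer is out=not, A blind shear ram offline=not, Shuttle valve lost=not → not all inputs occur → does not occur.
Shear sequence down [AND]: Control pod faulted=occurs, Secondary hydraulic pump degraded=occurs → all inputs occur → occurs.
Control pod lost [AND]: Ram stack down=not, Pipe ram failed=not, Shear sequence down=occurs → not all inputs occur → does not occur.
Backup path unavailable [AND]: Right pilot line offline=occurs, Solenoid fails=not, Left umbilical is out=occurs → not all inputs occur → does not occur.
Annular stack unavailable [OR]: Forward accumulator bank lost=not, Backup path unavailable=not, Lower annular preventer 2 fails=not → no input occurs → does not occur.
Offshore blowout preventer fails to close [OR]: Control pod lost=not, Annular stack unavailable=not, Outboard blind shear ram 2 stuck=not → no input occurs → does not occur.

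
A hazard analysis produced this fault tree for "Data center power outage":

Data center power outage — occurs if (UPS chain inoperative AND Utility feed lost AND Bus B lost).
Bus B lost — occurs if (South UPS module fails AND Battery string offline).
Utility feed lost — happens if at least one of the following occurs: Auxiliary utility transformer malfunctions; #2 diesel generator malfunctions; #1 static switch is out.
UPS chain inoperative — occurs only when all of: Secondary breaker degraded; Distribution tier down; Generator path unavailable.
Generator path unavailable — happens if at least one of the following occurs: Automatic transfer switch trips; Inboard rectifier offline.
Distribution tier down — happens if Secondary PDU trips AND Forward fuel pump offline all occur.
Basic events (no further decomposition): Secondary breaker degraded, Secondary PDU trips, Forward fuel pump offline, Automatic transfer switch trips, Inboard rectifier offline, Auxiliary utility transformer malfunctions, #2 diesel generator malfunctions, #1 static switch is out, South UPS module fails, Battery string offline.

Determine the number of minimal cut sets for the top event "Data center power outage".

6

Distribution tier down [AND]: one cut set from each child combined → 1 × 1 = 1 cut set(s).
Generator path unavailable [OR]: union of children's cut sets → 2 cut set(s).
UPS chain inoperative [AND]: one cut set from each child combined → 1 × 1 × 2 = 2 cut set(s).
Utility feed lost [OR]: union of children's cut sets → 3 cut set(s).
Bus B lost [AND]: one cut set from each child combined → 1 × 1 = 1 cut set(s).
Data center power outage [AND]: one cut set from each child combined → 2 × 3 × 1 = 6 cut set(s).
Minimal cut sets: {Automatic transfer switch trips, Auxiliary utility transformer malfunctions, Battery string offline, Forward fuel pump offline, Secondary PDU trips, Secondary breaker degraded, South UPS module fails}; {#2 diesel generator malfunctions, Automatic transfer switch trips, Battery string offline, Forward fuel pump offline, Secondary PDU trips, Secondary breaker degraded, South UPS module fails}; {#1 static switch is out, Automatic transfer switch trips, Battery string offline, Forward fuel pump offline, Secondary PDU trips, Secondary breaker degraded, South UPS module fails}; {Auxiliary utility transformer malfunctions, Battery string offline, Forward fuel pump offline, Inboard rectifier offline, Secondary PDU trips, Secondary breaker degraded, South UPS module fails}; {#2 diesel generator malfunctions, Battery string offline, Forward fuel pump offline, Inboard rectifier offline, Secondary PDU trips, Secondary breaker degraded, South UPS module fails}; {#1 static switch is out, Battery string offline, Forward fuel pump offline, Inboard rectifier offline, Secondary PDU trips, Secondary breaker degraded, South UPS module fails}.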